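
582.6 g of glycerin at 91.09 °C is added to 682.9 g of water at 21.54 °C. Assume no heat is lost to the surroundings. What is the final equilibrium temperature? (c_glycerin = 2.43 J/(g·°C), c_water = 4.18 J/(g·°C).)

T_f ≈ 44.6 °C

T_f = Σ m_i c_i T_i / Σ m_i c_i:
T_f = (1415.7*91.09 + 2854.5*21.54) / (1415.7 + 2854.5)
    = 190444 / 4270.2 ≈ 44.60 °C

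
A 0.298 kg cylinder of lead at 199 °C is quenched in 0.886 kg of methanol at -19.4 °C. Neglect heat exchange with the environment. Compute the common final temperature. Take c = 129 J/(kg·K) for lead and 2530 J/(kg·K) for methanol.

T_f ≈ -15.7 °C

|Q_lead| = |Q_methanol|:
0.298×129×(199 − T) = 0.886×2530×(T − (-19.4))
38.44(199 − T) = 2241.6(T − (-19.4))
2280 T = -35837  ⇒  T ≈ -15.72 °C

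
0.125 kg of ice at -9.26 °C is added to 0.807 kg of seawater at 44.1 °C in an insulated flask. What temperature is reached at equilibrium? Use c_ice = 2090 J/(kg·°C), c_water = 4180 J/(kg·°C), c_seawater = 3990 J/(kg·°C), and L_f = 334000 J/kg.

T_f ≈ 26.1 °C

Sum of m c ΔT and latent-heat terms is zero:
ice -9.26→0 °C: 0.125×2090×9.26 = 2419.2
  fusion: m_ice L_f = 0.125×334000 = 41750
  meltwater 0→T: 0.125×4180×T = 522.5 T
  seawater cools: 0.807×3990×(T − 44.1) = 3219.9(T − 44.1)
3742.4 T = 141999 − 44169 = 97830
T ≈ 26.14 °C. Since T > 0 °C, the all-ice-melts assumption holds.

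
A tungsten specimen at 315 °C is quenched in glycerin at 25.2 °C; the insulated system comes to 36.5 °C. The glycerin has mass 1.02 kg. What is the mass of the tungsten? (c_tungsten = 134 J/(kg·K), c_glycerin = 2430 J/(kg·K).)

Heat lost by the tungsten = heat gained by the glycerin:
m·134·(315 − 36.5) = 1.02·2430·(36.5 − 25.2)
37319 m = 28008  ⇒  m ≈ 0.7505 kg

m ≈ 0.751 kg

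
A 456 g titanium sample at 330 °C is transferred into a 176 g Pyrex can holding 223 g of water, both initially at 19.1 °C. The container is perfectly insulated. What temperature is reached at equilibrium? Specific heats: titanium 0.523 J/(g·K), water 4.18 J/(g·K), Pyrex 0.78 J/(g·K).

T_f ≈ 75.8 °C

Energy conservation, ΣQ = 0:
456×0.523×(T − 330) + 223×4.18×(T − 19.1) + 176×0.78×(T − 19.1) = 0
(238.49 + 932.14 + 137.28) T = 238.49×330 + 932.14×19.1 + 137.28×19.1
T = 99127/1307.9 ≈ 75.79 °C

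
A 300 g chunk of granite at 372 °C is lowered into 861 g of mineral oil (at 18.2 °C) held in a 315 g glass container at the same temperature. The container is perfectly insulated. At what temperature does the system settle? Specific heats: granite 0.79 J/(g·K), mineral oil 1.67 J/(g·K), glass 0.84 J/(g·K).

T_f ≈ 61.4 °C

T_f is the heat-capacity-weighted average of the initial temperatures:
T_f = (237×372 + 1437.9×18.2 + 264.6×18.2) / (237 + 1437.9 + 264.6)
    = 119149 / 1939.5 ≈ 61.43 °C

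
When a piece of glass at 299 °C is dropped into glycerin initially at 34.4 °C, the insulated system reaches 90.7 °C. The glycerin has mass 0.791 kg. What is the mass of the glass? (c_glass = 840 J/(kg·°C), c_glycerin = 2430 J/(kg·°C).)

m ≈ 0.618 kg

Taking heat into each body as positive, Σ m c ΔT = 0:
m·840·(90.7 − 299) + 0.791·2430·(90.7 − 34.4) = 0
-174972 m = -108216
m = -108216/-174972 ≈ 0.6185 kg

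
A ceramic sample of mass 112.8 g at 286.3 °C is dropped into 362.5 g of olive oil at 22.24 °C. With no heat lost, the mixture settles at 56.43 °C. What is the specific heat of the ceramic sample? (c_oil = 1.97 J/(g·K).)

Energy conservation, ΣQ = 0:
112.8·c·(56.43 − 286.3) + 362.5·1.97·(56.43 − 22.24) = 0
-25929 c = -24416
c = -24416/-25929 ≈ 0.9416 J/(g·K)

c ≈ 0.942 J/(g·K)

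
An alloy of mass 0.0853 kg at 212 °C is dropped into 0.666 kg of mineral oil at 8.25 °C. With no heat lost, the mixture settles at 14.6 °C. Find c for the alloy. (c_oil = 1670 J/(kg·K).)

Setting the total heat transfer to zero:
0.0853×c×(14.6 − 212) + 0.666×1670×(14.6 − 8.25) = 0
-16.84 c = -7062.6
c = -7062.6/-16.84 ≈ 419.4 J/(kg·K)

c ≈ 419 J/(kg·K)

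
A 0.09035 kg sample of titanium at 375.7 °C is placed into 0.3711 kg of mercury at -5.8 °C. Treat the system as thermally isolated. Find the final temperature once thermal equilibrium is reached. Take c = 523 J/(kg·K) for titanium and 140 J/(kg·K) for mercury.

T_f ≈ 175.9 °C

Heat lost by the titanium equals heat gained by the mercury:
0.09035×523×(375.7 − T) = 0.3711×140×(T − (-5.8))
47.25(375.7 − T) = 51.95(T − (-5.8))
99.21 T = 17452  ⇒  T ≈ 175.91 °C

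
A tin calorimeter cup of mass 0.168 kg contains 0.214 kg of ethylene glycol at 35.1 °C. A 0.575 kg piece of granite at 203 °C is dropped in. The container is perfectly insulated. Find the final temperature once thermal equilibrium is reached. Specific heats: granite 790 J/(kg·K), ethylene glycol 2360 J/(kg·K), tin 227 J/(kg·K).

Energy conservation, ΣQ = 0:
0.575*790*(T − 203) + 0.214*2360*(T − 35.1) + 0.168*227*(T − 35.1) = 0
454.25(T − 203) + 505.04(T − 35.1) + 38.14(T − 35.1) = 0
(454.25 + 505.04 + 38.14) T = 454.25*203 + 505.04*35.1 + 38.14*35.1
T = 111278/997.43 ≈ 111.57 °C

T_f ≈ 111.6 °C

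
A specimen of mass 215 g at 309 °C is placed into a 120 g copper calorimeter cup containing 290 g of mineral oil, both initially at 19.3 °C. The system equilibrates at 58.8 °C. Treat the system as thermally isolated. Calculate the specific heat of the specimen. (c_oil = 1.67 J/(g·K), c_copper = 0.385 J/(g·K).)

c ≈ 0.39 J/(g·K)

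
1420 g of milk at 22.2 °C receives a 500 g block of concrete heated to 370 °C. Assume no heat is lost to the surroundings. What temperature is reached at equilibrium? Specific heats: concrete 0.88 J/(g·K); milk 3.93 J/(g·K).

T_f ≈ 47.6 °C

Taking heat into each body as positive, Σ m c ΔT = 0:
500*0.88*(T − 370) + 1420*3.93*(T − 22.2) = 0
6020.6 T = 286689
T = 286689/6020.6 ≈ 47.62 °C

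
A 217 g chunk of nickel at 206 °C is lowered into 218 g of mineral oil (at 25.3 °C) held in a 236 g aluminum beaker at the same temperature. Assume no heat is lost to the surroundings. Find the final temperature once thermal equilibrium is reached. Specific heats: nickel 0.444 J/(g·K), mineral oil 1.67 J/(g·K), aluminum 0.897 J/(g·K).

T_f ≈ 51.2 °C

Heat gained plus heat lost sum to zero:
217·0.444·(T − 206) + 218·1.67·(T − 25.3) + 236·0.897·(T − 25.3) = 0
96.35(T − 206) + 364.06(T − 25.3) + 211.69(T − 25.3) = 0
(96.35 + 364.06 + 211.69) T = 96.35·206 + 364.06·25.3 + 211.69·25.3
T = 34414/672.1 ≈ 51.20 °C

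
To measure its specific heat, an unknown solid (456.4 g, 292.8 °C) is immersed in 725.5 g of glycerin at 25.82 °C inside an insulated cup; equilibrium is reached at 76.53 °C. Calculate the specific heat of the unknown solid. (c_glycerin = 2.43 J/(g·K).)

c ≈ 0.906 J/(g·K)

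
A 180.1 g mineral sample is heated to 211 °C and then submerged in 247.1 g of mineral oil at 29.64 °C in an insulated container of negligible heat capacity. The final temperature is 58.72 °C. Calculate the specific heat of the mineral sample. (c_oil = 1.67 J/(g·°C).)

c ≈ 0.438 J/(g·°C)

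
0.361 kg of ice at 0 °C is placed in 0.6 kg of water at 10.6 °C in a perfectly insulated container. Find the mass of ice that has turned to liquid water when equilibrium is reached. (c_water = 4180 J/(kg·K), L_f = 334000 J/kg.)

Heat available from the water dropping to 0 °C: 0.6·4180·10.6 = 26585 J.
Melting all 0.361 kg of ice would need 0.361·334000 = 120574 J.
That's not enough to melt it all — equilibrium is at 0 °C with ice remaining.
m_melt = 26585 / L_f = 0.0796 kg.

m_melted ≈ 0.0796 kg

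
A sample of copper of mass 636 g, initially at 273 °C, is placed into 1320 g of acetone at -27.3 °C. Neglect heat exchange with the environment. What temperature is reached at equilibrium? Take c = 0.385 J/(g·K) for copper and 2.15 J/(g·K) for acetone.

T_f ≈ -3.4 °C

Set heat shed by the hot body equal to heat absorbed by the cold body:
636×0.385×(273 − T) = 1320×2.15×(T − (-27.3))
244.86(273 − T) = 2838(T − (-27.3))
3082.9 T = -10631  ⇒  T ≈ -3.45 °C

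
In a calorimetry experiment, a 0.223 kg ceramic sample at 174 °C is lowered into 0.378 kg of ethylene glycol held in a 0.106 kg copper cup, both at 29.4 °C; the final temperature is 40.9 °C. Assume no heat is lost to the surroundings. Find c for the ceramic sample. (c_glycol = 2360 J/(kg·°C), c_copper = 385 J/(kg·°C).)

Energy conservation, ΣQ = 0:
0.223×c×(40.9 − 174) + 0.378×2360×(40.9 − 29.4) + 0.106×385×(40.9 − 29.4) = 0
-29.68 c = -10728
c = -10728/-29.68 ≈ 361.4 J/(kg·°C)

c ≈ 361 J/(kg·°C)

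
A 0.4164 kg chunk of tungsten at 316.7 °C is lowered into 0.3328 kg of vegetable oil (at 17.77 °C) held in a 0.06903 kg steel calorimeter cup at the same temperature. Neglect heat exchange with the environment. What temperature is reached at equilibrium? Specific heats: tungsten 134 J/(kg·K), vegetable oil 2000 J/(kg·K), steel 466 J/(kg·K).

T_f ≈ 39.9 °C

Taking heat into each body as positive, Σ m c ΔT = 0:
0.4164×134×(T − 316.7) + 0.3328×2000×(T − 17.77) + 0.06903×466×(T − 17.77) = 0
55.8(T − 316.7) + 665.6(T − 17.77) + 32.17(T − 17.77) = 0
753.57 T = 30070
T = 30070 / 753.57 = 39.9 °C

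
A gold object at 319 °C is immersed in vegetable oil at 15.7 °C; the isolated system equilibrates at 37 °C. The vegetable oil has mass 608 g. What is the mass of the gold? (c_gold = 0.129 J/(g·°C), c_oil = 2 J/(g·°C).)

m ≈ 712 g

|Q_gold| = |Q_oil|:
m·0.129·(319 − 37) = 608·2·(37 − 15.7)
36.38 m = 25901  ⇒  m ≈ 712 g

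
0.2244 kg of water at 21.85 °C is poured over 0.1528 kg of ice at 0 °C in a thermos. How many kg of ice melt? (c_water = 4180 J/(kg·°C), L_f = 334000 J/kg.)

m_melted ≈ 0.0614 kg

Water can give up m c ΔT = 0.2244·4180·21.85 = 20495 J before reaching 0 °C.
To melt every bit of ice: 0.1528·334000 = 51035 J.
That's not enough to melt it all — equilibrium is at 0 °C with ice remaining.
Mass melted = 20495/334000 ≈ 0.06136 kg.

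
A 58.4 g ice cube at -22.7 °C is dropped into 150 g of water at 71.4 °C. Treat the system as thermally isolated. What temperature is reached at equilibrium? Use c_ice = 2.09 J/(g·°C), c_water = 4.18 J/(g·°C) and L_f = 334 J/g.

T_f ≈ 25.8 °C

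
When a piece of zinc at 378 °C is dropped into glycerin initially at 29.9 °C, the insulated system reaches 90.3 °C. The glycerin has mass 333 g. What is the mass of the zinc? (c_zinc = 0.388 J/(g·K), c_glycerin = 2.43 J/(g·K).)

m ≈ 438 g

Conservation of energy gives ΣQ = 0:
m×0.388×(90.3 − 378) + 333×2.43×(90.3 − 29.9) = 0
-111.63 m = -48875
m = -48875/-111.63 ≈ 437.8 g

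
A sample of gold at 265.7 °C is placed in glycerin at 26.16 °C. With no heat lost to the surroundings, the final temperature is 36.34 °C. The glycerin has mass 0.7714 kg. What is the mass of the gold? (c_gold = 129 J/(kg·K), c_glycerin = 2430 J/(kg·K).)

m ≈ 0.645 kg

Heat lost by the gold = heat gained by the glycerin:
m·129·(265.7 − 36.34) = 0.7714·2430·(36.34 − 26.16)
29587 m = 19082  ⇒  m ≈ 0.645 kg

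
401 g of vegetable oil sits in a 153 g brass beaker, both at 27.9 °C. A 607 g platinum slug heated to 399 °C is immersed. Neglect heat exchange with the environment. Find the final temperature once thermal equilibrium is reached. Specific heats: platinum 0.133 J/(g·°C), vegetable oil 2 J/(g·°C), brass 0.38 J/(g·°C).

T_f ≈ 59.7 °C

Energy conservation, ΣQ = 0:
607*0.133*(T − 399) + 401*2*(T − 27.9) + 153*0.38*(T − 27.9) = 0
80.73(T − 399) + 802(T − 27.9) + 58.14(T − 27.9) = 0
940.87 T = 56210
T = 56210 / 940.87 = 59.7 °C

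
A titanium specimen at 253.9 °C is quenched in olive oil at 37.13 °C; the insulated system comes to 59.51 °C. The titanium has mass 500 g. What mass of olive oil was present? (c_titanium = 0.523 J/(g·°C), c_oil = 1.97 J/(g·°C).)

m ≈ 1150 g

Conservation of energy gives ΣQ = 0:
500·0.523·(59.51 − 253.9) + m·1.97·(59.51 − 37.13) = 0
44.09 m = 50833
m = 50833/44.09 ≈ 1153 g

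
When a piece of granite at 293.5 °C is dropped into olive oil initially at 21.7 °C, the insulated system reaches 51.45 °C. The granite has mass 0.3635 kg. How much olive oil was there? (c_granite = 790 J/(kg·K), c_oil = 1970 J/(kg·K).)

Heat lost by the granite = heat gained by the oil:
0.3635×790×(293.5 − 51.45) = m×1970×(51.45 − 21.7)
58608 m = 69508  ⇒  m ≈ 1.186 kg

m ≈ 1.19 kg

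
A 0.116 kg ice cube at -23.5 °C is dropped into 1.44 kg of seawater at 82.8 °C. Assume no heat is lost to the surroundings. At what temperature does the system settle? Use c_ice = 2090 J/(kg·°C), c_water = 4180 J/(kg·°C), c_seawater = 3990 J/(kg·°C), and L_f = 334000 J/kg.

T_f ≈ 69.2 °C

Conservation of energy gives ΣQ = 0:
ice -23.5→0 °C: 0.116·2090·23.5 = 5697.3; fusion: m_ice L_f = 0.116·334000 = 38744; warm the meltwater: 484.88 T; seawater cools: 1.44·3990·(T − 82.8) = 5745.6(T − 82.8)
6230.5 T = 475736 − 44441 = 431294
T ≈ 69.22 °C — above 0 °C, consistent with complete melting.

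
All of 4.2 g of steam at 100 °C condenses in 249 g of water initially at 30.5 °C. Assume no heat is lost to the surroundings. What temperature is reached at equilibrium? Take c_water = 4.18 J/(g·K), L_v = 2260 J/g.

T_f ≈ 40.6 °C

Heat gained plus heat lost sum to zero:
condense steam: −4.2·2260 = −9492
  condensate cools 100→T: 4.2·4.18·(T − 100) = 17.56(T − 100)
  water warms: 249·4.18·(T − 30.5) = 1040.8(T − 30.5)
1058.4 T = 9492 + 1755.6 + 31745 = 42993
T ≈ 40.62 °C — below 100 °C, confirming all the steam condensed.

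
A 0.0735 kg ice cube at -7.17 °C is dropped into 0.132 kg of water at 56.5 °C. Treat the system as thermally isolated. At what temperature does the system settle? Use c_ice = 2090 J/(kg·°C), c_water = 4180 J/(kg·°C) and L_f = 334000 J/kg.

T_f ≈ 6.4 °C

Heat gained plus heat lost sum to zero:
warm ice to 0 °C: 0.0735·2090·(0 − (-7.17)) = 1101.4; melt ice: 0.0735·334000 = 24549; warm the meltwater: 307.23 T; water: 551.76(T − 56.5)
858.99 T = 31174 − 25650 = 5524
T ≈ 6.43 °C. Since T > 0 °C, the all-ice-melts assumption holds.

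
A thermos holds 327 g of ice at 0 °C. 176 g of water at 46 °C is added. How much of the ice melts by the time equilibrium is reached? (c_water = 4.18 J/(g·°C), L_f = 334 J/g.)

Cooling the water to 0 °C releases 176×4.18×46 = 33841 J.
Fully melting the ice requires m_ice L_f = 327×334 = 109218 J.
That's not enough to melt it all — equilibrium is at 0 °C with ice remaining.
m_melt = 33841 / L_f = 101.3 g.

m_melted ≈ 101 g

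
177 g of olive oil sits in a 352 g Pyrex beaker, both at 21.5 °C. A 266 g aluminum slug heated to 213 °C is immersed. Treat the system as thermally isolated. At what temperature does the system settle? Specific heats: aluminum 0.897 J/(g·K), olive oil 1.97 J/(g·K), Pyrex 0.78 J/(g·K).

Taking heat into each body as positive, Σ m c ΔT = 0:
266·0.897·(T − 213) + 177·1.97·(T − 21.5) + 352·0.78·(T − 21.5) = 0
861.85 T = 64222
T = 64222/861.85 ≈ 74.52 °C

T_f ≈ 74.5 °C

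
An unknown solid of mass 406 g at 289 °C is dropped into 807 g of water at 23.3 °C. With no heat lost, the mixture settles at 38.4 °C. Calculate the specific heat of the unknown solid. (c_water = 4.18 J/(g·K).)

Conservation of energy gives ΣQ = 0:
406·c·(38.4 − 289) + 807·4.18·(38.4 − 23.3) = 0
-101744 c = -50936
c = -50936/-101744 ≈ 0.5006 J/(g·K)

c ≈ 0.501 J/(g·K)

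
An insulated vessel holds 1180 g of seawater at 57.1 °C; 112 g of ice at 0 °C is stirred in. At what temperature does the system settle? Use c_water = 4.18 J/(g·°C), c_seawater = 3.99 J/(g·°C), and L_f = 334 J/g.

T_f ≈ 44.7 °C

Heat gained plus heat lost sum to zero:
latent heat to melt: 112·334 = 37408
  meltwater 0→T: 112·4.18·T = 468.16 T
  seawater cools: 1180·3.99·(T − 57.1) = 4708.2(T − 57.1)
5176.4 T = 268838 − 37408 = 231430
T ≈ 44.71 °C. Since T > 0 °C, the all-ice-melts assumption holds.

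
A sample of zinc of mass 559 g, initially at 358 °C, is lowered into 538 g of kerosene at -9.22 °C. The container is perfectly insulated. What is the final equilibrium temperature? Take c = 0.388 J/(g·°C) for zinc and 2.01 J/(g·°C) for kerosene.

Taking heat into each body as positive, Σ m c ΔT = 0:
559×0.388×(T − 358) + 538×2.01×(T − (-9.22)) = 0
(216.89 + 1081.4) T = 216.89×358 + 1081.4×(-9.22)
T = 67677/1298.3 ≈ 52.13 °C

T_f ≈ 52.1 °C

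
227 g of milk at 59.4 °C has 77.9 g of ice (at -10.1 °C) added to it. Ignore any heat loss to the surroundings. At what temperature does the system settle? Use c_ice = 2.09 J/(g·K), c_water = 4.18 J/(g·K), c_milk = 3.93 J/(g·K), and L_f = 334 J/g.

Conservation of energy gives ΣQ = 0:
warm ice to 0 °C: 77.9·2.09·(0 − (-10.1)) = 1644.4
  fusion: m_ice L_f = 77.9·334 = 26019
  meltwater 0→T: 77.9·4.18·T = 325.62 T
  milk cools: 227·3.93·(T − 59.4) = 892.11(T − 59.4)
1217.7 T = 52991 − 27663 = 25328
T ≈ 20.80 °C. Since T > 0 °C, the all-ice-melts assumption holds.

T_f ≈ 20.8 °C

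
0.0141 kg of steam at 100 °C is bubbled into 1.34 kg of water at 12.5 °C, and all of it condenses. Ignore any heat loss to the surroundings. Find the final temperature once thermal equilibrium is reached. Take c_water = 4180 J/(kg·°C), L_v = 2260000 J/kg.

Setting the total heat transfer to zero:
latent heat released on condensation: 0.0141×2260000 = 31866
  condensate cools 100→T: 0.0141×4180×(T − 100) = 58.94(T − 100)
  original water: 5601.2(T − 12.5)
5660.1 T = 31866 + 5893.8 + 70015 = 107775
T ≈ 19.04 °C — below 100 °C, confirming all the steam condensed.

T_f ≈ 19.0 °C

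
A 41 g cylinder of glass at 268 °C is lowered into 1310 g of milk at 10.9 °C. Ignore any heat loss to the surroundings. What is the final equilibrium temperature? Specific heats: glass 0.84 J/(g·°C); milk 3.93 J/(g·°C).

T_f is the heat-capacity-weighted average of the initial temperatures:
T_f = (34.44*268 + 5148.3*10.9) / (34.44 + 5148.3)
    = 65346 / 5182.7 ≈ 12.61 °C

T_f ≈ 12.6 °C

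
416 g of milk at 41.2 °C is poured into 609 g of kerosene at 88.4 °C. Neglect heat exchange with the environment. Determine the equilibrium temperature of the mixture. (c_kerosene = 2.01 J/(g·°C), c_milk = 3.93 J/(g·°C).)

T_f ≈ 61.4 °C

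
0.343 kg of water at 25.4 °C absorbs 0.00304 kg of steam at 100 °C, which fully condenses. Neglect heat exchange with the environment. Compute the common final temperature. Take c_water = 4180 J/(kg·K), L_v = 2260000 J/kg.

T_f ≈ 30.8 °C

Heat gained plus heat lost sum to zero:
latent heat released on condensation: 0.00304·2260000 = 6870.4; condensed water 100 °C→T: 12.71(T − 100); original water: 1433.7(T − 25.4)
1446.4 T = 6870.4 + 1270.7 + 36417 = 44558
T ≈ 30.81 °C — below 100 °C, confirming all the steam condensed.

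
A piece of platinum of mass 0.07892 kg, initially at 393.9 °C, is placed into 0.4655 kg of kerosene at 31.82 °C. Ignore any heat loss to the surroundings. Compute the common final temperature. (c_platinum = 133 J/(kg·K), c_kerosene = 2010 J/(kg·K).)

T_f = Σ m_i c_i T_i / Σ m_i c_i:
T_f = (10.5×393.9 + 935.66×31.82) / (10.5 + 935.66)
    = 33907 / 946.15 ≈ 35.84 °C

T_f ≈ 35.8 °C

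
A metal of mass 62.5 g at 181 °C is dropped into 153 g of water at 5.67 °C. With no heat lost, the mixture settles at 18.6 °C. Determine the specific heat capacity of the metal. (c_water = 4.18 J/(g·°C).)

Conservation of energy gives ΣQ = 0:
62.5×c×(18.6 − 181) + 153×4.18×(18.6 − 5.67) = 0
-10150 c = -8269.3
c = -8269.3/-10150 ≈ 0.8147 J/(g·°C)

c ≈ 0.815 J/(g·°C)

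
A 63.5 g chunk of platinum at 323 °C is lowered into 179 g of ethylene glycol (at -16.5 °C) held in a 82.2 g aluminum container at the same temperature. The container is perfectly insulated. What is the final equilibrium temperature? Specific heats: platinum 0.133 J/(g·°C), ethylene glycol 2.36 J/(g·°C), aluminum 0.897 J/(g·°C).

T_f ≈ -10.8 °C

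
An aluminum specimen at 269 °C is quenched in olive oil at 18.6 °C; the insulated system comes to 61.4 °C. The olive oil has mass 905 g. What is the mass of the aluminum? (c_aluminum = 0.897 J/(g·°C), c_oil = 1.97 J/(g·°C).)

Heat gained plus heat lost sum to zero:
m×0.897×(61.4 − 269) + 905×1.97×(61.4 − 18.6) = 0
-186.22 m = -76306
m = -76306/-186.22 ≈ 409.8 g

m ≈ 410 g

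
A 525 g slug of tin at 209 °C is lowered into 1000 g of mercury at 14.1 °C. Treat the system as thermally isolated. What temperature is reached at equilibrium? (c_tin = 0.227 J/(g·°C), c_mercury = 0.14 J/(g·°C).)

T_f is the heat-capacity-weighted average of the initial temperatures:
T_f = (119.17·209 + 140·14.1) / (119.17 + 140)
    = 26882 / 259.18 ≈ 103.72 °C

T_f ≈ 103.7 °C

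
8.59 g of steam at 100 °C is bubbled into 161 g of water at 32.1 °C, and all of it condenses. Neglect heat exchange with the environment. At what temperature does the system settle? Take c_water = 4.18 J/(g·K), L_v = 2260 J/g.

Energy balance with sensible and latent terms:
latent heat released on condensation: 8.59×2260 = 19413; condensate cools 100→T: 8.59×4.18×(T − 100) = 35.91(T − 100); water warms: 161×4.18×(T − 32.1) = 672.98(T − 32.1)
708.89 T = 19413 + 3590.6 + 21603 = 44607
T ≈ 62.93 °C — below 100 °C, confirming all the steam condensed.

T_f ≈ 62.9 °C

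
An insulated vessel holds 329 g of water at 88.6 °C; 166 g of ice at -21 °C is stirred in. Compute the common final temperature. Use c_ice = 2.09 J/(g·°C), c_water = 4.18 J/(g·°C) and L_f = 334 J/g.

Taking heat into each body as positive, Σ m c ΔT = 0:
ice -21→0 °C: 166×2.09×21 = 7285.7; melt ice: 166×334 = 55444; meltwater 0→T: 166×4.18×T = 693.88 T; water: 1375.2(T − 88.6)
2069.1 T = 121844 − 62730 = 59115
T ≈ 28.57 °C — above 0 °C, consistent with complete melting.

T_f ≈ 28.6 °C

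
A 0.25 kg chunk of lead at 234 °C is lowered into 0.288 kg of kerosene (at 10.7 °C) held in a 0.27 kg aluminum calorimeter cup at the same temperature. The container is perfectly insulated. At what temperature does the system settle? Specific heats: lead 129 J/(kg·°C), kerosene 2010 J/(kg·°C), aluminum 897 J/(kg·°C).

T_f ≈ 19.1 °C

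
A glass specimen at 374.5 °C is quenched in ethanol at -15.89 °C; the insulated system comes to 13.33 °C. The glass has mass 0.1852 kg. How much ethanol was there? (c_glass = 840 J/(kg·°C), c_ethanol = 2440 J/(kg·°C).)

|Q_glass| = |Q_ethanol|:
0.1852·840·(374.5 − 13.33) = m·2440·(13.33 − (-15.89))
71297 m = 56186  ⇒  m ≈ 0.7881 kg

m ≈ 0.788 kg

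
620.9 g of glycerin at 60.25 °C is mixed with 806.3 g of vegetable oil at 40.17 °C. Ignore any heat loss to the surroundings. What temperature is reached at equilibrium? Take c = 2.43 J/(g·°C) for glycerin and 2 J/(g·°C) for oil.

With ΣQ=0 the equilibrium temperature is the m·c-weighted mean:
T_f = (1508.8×60.25 + 1612.6×40.17) / (1508.8 + 1612.6)
    = 155683 / 3121.4 ≈ 49.88 °C

T_f ≈ 49.9 °C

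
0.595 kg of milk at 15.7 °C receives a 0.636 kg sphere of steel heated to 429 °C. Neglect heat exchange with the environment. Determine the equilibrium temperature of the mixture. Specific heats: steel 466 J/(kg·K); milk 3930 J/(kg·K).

T_f ≈ 62.2 °C

Heat gained plus heat lost sum to zero:
0.636×466×(T − 429) + 0.595×3930×(T − 15.7) = 0
296.38(T − 429) + 2338.3(T − 15.7) = 0
2634.7 T = 163857
T ≈ 62.19 °C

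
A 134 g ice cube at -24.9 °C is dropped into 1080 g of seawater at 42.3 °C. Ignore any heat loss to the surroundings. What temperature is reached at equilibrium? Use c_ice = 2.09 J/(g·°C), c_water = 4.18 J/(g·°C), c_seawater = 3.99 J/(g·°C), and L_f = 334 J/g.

Heat gained plus heat lost sum to zero:
warm ice to 0 °C: 134·2.09·(0 − (-24.9)) = 6973.5
  latent heat to melt: 134·334 = 44756
  warm the meltwater: 560.12 T
  seawater: 4309.2(T − 42.3)
4869.3 T = 182279 − 51729 = 130550
T ≈ 26.81 °C. Since T > 0 °C, the all-ice-melts assumption holds.

T_f ≈ 26.8 °C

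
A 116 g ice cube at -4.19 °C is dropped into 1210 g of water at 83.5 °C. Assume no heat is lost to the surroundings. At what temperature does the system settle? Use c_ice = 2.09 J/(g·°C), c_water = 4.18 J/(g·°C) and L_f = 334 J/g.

T_f ≈ 69.0 °C

Energy balance with sensible and latent terms:
warm ice to 0 °C: 116×2.09×(0 − (-4.19)) = 1015.8; latent heat to melt: 116×334 = 38744; warm the meltwater: 484.88 T; water cools: 1210×4.18×(T − 83.5) = 5057.8(T − 83.5)
5542.7 T = 422326 − 39760 = 382566
T ≈ 69.02 °C. Since T > 0 °C, the all-ice-melts assumption holds.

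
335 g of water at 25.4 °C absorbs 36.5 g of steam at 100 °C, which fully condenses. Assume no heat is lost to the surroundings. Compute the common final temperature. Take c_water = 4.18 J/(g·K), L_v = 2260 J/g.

T_f ≈ 85.9 °C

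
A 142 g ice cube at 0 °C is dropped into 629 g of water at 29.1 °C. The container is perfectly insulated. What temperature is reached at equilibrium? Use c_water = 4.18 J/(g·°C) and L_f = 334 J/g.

T_f ≈ 9.0 °C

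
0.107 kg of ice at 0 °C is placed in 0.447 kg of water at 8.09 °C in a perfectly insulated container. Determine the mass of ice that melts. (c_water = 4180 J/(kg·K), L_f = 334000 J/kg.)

m_melted ≈ 0.0453 kg

Cooling the water to 0 °C releases 0.447·4180·8.09 = 15116 J.
To melt every bit of ice: 0.107·334000 = 35738 J.
Since 15116 < 35738 J, not all the ice melts; equilibrium is at 0 °C.
m_melted·334000 = 15116  ⇒  m_melted ≈ 0.04526 kg.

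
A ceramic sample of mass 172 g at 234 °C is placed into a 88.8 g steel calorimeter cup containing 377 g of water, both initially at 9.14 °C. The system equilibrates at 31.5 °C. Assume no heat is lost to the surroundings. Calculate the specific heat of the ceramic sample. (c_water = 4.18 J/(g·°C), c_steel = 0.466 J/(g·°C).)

c ≈ 1.04 J/(g·°C)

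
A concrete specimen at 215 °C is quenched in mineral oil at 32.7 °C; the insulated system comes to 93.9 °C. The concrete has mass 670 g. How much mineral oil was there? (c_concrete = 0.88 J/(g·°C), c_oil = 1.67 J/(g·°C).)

|Q_concrete| = |Q_oil|:
670·0.88·(215 − 93.9) = m·1.67·(93.9 − 32.7)
102.2 m = 71401  ⇒  m ≈ 698.6 g

m ≈ 699 g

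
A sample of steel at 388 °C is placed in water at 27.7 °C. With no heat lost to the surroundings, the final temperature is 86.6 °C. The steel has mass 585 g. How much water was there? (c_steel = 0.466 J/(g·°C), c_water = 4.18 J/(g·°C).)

m ≈ 334 g

|Q_steel| = |Q_water|:
585·0.466·(388 − 86.6) = m·4.18·(86.6 − 27.7)
246.2 m = 82165  ⇒  m ≈ 333.7 g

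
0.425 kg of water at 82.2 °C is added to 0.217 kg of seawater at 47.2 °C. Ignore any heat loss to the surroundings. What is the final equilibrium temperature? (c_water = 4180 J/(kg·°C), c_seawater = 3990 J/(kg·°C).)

T_f ≈ 70.7 °C

Let T be the final temperature. ΣQ_i = 0:
0.425·4180·(T − 82.2) + 0.217·3990·(T − 47.2) = 0
2642.3 T = 186895
T = 186895/2642.3 ≈ 70.73 °C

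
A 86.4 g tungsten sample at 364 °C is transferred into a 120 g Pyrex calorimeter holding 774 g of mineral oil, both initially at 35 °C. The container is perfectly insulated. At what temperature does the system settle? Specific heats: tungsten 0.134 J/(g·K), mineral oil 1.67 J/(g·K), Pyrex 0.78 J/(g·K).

T_f ≈ 37.7 °C

T_f = Σ m_i c_i T_i / Σ m_i c_i:
T_f = (11.58×364 + 1292.6×35 + 93.6×35) / (11.58 + 1292.6 + 93.6)
    = 52731 / 1397.8 ≈ 37.73 °C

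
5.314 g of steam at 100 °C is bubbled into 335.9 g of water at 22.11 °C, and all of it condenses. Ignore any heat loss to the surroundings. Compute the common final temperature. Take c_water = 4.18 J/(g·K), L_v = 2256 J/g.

T_f ≈ 31.7 °C

Heat gained plus heat lost sum to zero:
latent heat released on condensation: 5.314×2256 = 11988; condensed water 100 °C→T: 22.21(T − 100); original water: 1404.1(T − 22.11)
1426.3 T = 11988 + 2221.3 + 31044 = 45253
T ≈ 31.73 °C, under the boiling point, so the assumption holds.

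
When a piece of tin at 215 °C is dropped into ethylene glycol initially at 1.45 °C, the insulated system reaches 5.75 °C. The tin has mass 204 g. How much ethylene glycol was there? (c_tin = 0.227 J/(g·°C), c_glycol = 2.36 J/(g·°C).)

Heat lost by the tin = heat gained by the glycol:
204×0.227×(215 − 5.75) = m×2.36×(5.75 − 1.45)
10.15 m = 9689.9  ⇒  m ≈ 954.9 g

m ≈ 955 g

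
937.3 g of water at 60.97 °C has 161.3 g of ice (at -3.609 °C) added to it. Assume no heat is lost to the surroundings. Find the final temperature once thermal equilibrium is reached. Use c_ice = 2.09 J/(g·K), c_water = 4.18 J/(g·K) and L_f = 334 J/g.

T_f ≈ 40.0 °C

Heat gained plus heat lost sum to zero:
ice -3.609→0 °C: 161.3×2.09×3.609 = 1216.7; melt ice: 161.3×334 = 53874; meltwater 0→T: 161.3×4.18×T = 674.23 T; water cools: 937.3×4.18×(T − 60.97) = 3917.9(T − 60.97)
4592.1 T = 238875 − 55091 = 183784
T ≈ 40.02 °C (positive, so assuming full melt was valid).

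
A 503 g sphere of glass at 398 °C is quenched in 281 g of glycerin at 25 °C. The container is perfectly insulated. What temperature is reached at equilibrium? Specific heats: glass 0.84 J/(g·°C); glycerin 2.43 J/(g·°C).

T_f ≈ 167.6 °C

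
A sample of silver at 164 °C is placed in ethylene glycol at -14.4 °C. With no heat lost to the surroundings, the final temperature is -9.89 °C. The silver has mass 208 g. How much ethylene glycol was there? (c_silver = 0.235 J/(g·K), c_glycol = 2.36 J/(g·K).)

m ≈ 799 g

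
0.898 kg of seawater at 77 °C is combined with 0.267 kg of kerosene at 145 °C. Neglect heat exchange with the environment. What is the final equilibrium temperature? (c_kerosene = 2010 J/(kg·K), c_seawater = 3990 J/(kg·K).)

T_f ≈ 85.9 °C

With ΣQ=0 the equilibrium temperature is the m·c-weighted mean:
T_f = (536.67×145 + 3583×77) / (536.67 + 3583)
    = 353710 / 4119.7 ≈ 85.86 °C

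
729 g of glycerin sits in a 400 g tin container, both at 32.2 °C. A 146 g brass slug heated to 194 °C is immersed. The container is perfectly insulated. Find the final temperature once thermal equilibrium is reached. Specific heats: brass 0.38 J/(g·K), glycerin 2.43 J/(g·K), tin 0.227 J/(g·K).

Let T be the final temperature. ΣQ_i = 0:
146·0.38·(T − 194) + 729·2.43·(T − 32.2) + 400·0.227·(T − 32.2) = 0
55.48(T − 194) + 1771.5(T − 32.2) + 90.8(T − 32.2) = 0
(55.48 + 1771.5 + 90.8) T = 55.48·194 + 1771.5·32.2 + 90.8·32.2
T = 70728 / 1917.8 = 36.9 °C

T_f ≈ 36.9 °C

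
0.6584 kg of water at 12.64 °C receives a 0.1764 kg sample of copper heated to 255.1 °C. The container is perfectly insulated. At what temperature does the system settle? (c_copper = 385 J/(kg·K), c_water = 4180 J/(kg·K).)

With ΣQ=0 the equilibrium temperature is the m·c-weighted mean:
T_f = (67.91·255.1 + 2752.1·12.64) / (67.91 + 2752.1)
    = 52112 / 2820 ≈ 18.48 °C

T_f ≈ 18.5 °C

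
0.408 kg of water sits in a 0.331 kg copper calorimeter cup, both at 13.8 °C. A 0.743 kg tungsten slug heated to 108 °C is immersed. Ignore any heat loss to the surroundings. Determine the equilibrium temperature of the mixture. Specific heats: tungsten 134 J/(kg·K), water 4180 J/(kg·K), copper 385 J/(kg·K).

T_f is the heat-capacity-weighted average of the initial temperatures:
T_f = (99.56*108 + 1705.4*13.8 + 127.44*13.8) / (99.56 + 1705.4 + 127.44)
    = 36046 / 1932.4 ≈ 18.65 °C

T_f ≈ 18.7 °C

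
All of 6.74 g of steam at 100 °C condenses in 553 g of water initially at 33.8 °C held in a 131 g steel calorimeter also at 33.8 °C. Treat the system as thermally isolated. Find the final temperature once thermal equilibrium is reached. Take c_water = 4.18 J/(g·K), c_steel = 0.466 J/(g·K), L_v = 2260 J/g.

Let T be the final temperature. ΣQ_i = 0:
steam→water at 100 °C releases m L_v = 6.74·2260 = 15232
  condensate cools 100→T: 6.74·4.18·(T − 100) = 28.17(T − 100)
  water warms: 553·4.18·(T − 33.8) = 2311.5(T − 33.8)
  steel cup: 131·0.466·(T − 33.8) = 61.05(T − 33.8)
2400.8 T = 15232 + 2817.3 + 80193 = 98243
T ≈ 40.92 °C — below 100 °C, confirming all the steam condensed.

T_f ≈ 40.9 °C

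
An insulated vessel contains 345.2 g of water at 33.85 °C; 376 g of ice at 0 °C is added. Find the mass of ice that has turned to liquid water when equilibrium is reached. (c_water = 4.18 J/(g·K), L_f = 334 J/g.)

m_melted ≈ 146 g

Water can give up m c ΔT = 345.2×4.18×33.85 = 48843 J before reaching 0 °C.
Fully melting the ice requires m_ice L_f = 376×334 = 125584 J.
Since 48843 < 125584 J, not all the ice melts; equilibrium is at 0 °C.
m_melt = 48843 / L_f = 146.2 g.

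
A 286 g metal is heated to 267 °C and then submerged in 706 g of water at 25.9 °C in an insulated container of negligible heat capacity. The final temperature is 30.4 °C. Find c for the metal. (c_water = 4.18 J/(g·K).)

c ≈ 0.196 J/(g·K)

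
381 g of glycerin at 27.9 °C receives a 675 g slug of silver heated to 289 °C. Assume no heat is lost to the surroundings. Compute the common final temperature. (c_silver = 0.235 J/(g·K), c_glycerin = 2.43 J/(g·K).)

T_f ≈ 66.1 °C

|Q_silver| = |Q_glycerin|:
675×0.235×(289 − T) = 381×2.43×(T − 27.9)
158.62(289 − T) = 925.83(T − 27.9)
1084.5 T = 71673  ⇒  T ≈ 66.09 °C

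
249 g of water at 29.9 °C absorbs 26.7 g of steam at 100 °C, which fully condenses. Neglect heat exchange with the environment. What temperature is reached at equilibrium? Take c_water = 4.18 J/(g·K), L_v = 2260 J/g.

Sum of m c ΔT and latent-heat terms is zero:
steam→water at 100 °C releases m L_v = 26.7×2260 = 60342; condensate cools 100→T: 26.7×4.18×(T − 100) = 111.61(T − 100); original water: 1040.8(T − 29.9)
1152.4 T = 60342 + 11161 + 31121 = 102623
T ≈ 89.05 °C — below 100 °C, confirming all the steam condensed.

T_f ≈ 89.0 °C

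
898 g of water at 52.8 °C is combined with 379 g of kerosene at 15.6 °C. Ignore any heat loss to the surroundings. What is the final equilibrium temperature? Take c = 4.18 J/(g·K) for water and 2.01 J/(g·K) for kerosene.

T_f ≈ 46.5 °C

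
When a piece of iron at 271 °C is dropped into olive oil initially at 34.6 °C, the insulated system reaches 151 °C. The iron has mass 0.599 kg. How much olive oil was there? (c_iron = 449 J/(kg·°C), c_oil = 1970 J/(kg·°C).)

|Q_iron| = |Q_oil|:
0.599·449·(271 − 151) = m·1970·(151 − 34.6)
229308 m = 32274  ⇒  m ≈ 0.1407 kg

m ≈ 0.141 kg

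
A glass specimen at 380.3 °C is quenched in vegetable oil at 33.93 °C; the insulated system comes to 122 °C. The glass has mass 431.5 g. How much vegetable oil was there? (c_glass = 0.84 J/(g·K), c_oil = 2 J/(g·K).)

m ≈ 532 g

Taking heat into each body as positive, Σ m c ΔT = 0:
431.5·0.84·(122 − 380.3) + m·2·(122 − 33.93) = 0
176.14 m = 93623
m = 93623/176.14 ≈ 531.5 g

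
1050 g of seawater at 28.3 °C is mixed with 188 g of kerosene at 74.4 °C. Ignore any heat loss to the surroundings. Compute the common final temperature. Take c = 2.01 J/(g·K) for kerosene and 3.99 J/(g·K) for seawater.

Heat lost by the kerosene equals heat gained by the seawater:
188*2.01*(74.4 − T) = 1050*3.99*(T − 28.3)
377.88(74.4 − T) = 4189.5(T − 28.3)
4567.4 T = 146677  ⇒  T ≈ 32.11 °C

T_f ≈ 32.1 °C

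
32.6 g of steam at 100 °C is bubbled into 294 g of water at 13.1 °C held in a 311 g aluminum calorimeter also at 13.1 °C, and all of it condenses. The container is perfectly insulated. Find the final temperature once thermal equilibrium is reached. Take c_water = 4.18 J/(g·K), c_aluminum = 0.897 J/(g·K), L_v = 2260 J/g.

Heat gained plus heat lost sum to zero:
condense steam: −32.6×2260 = −73676
  condensed water 100 °C→T: 136.27(T − 100)
  water warms: 294×4.18×(T − 13.1) = 1228.9(T − 13.1)
  aluminum cup: 311×0.897×(T − 13.1) = 278.97(T − 13.1)
1644.2 T = 73676 + 13627 + 19753 = 107056
T ≈ 65.11 °C — below 100 °C, confirming all the steam condensed.

T_f ≈ 65.1 °C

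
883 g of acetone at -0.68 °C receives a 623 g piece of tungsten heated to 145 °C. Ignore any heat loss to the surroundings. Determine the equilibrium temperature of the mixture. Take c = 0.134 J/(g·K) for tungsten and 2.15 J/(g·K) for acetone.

Heat gained plus heat lost sum to zero:
623×0.134×(T − 145) + 883×2.15×(T − (-0.68)) = 0
83.48(T − 145) + 1898.4(T − (-0.68)) = 0
1981.9 T = 10814
T = 10814/1981.9 ≈ 5.46 °C

T_f ≈ 5.5 °C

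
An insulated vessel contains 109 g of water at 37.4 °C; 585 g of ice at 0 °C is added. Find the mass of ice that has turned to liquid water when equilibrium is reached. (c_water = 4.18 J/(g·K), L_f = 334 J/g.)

m_melted ≈ 51 g

Water can give up m c ΔT = 109·4.18·37.4 = 17040 J before reaching 0 °C.
Melting all 585 g of ice would need 585·334 = 195390 J.
17040 J < 195390 J, so only part of the ice melts and the system sits at 0 °C.
m_melt = 17040 / L_f = 51.02 g.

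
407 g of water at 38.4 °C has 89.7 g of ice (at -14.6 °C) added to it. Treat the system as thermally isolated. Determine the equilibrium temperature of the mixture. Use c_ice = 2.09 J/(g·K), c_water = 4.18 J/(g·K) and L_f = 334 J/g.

T_f ≈ 15.7 °C

Energy conservation, ΣQ = 0:
ice -14.6→0 °C: 89.7·2.09·14.6 = 2737.1
  melt ice: 89.7·334 = 29960
  warm the meltwater: 374.95 T
  water cools: 407·4.18·(T − 38.4) = 1701.3(T − 38.4)
2076.2 T = 65328 − 32697 = 32631
T ≈ 15.72 °C. Since T > 0 °C, the all-ice-melts assumption holds.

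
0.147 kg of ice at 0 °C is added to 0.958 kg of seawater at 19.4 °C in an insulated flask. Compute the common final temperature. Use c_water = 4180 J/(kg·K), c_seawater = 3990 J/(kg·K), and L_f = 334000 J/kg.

T_f ≈ 5.6 °C

Energy conservation, ΣQ = 0:
latent heat to melt: 0.147×334000 = 49098; warm the meltwater: 614.46 T; seawater cools: 0.958×3990×(T − 19.4) = 3822.4(T − 19.4)
4436.9 T = 74155 − 49098 = 25057
T ≈ 5.65 °C (positive, so assuming full melt was valid).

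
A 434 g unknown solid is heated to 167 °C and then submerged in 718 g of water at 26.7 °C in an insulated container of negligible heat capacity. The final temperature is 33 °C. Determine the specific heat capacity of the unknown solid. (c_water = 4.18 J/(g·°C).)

Heat lost by the unknown solid = heat gained by the water:
434×c×(167 − 33) = 718×4.18×(33 − 26.7)
58156 c = 18908  ⇒  c ≈ 0.3251 J/(g·°C)

c ≈ 0.325 J/(g·°C)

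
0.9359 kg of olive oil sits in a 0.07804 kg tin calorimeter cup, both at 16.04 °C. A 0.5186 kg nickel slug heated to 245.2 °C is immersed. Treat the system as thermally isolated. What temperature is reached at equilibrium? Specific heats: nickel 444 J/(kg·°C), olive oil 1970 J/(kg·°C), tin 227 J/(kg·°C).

T_f ≈ 41.3 °C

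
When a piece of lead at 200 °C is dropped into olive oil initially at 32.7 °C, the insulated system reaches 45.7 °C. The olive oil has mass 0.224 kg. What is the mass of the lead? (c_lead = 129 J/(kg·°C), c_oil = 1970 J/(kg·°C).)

m ≈ 0.288 kg

|Q_lead| = |Q_oil|:
m·129·(200 − 45.7) = 0.224·1970·(45.7 − 32.7)
19905 m = 5736.6  ⇒  m ≈ 0.2882 kg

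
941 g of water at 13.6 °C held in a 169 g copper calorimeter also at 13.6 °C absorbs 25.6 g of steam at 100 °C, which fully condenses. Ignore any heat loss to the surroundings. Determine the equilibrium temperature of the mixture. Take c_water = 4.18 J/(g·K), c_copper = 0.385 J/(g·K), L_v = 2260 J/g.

T_f ≈ 29.9 °C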